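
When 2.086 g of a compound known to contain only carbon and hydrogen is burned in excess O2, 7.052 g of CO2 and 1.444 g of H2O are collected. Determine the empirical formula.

CH

mol C = 7.052 / 44.01 = 0.1602; mass C = 0.1602 × 12.01 = 1.924 g
mol H = 2 × (1.444 / 18.02) = 0.1603; mass H = 0.1603 × 1.008 = 0.1615 g
Divide by the smallest (0.1602 mol C): C 1.000, H 1.000
Ratio ≈ 1:1, so the empirical formula is CH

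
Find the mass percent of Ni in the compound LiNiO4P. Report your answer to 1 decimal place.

36.5%

Molar mass = 1(6.94) + 1(58.69) + 4(16.00) + 1(30.97) = 160.600 g/mol
Mass of Ni per mole = 1 × 58.69 = 58.690 g
% Ni = 58.690 / 160.600 × 100 = 36.5%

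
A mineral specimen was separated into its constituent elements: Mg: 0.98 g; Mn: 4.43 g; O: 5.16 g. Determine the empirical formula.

n(Mg) = 0.98/24.31 = 0.04031, n(Mn) = 4.43/54.94 = 0.08063, n(O) = 5.16/16.00 = 0.3225
Ratios (÷ 0.04031): Mg 1.000, Mn 2.000, O 8.000
≈ 1:2:8 → MgMn2O8

MgMn2O8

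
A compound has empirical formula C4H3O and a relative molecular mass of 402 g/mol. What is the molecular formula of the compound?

Empirical-formula mass = 67.06 g/mol
n = 402 / 67.06 = 5.99 ≈ 6
Molecular formula = (C4H3O)6 = C24H18O6

C24H18O6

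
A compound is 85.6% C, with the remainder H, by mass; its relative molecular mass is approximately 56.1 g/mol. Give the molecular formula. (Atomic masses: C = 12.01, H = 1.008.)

Assume 100 g: 85.6 g C, 14.4 g H.
n(C) = 85.6/12.01 = 7.127, n(H) = 14.4/1.008 = 14.29
Divide by the smallest (7.127 mol C): C 1.000, H 2.004
Ratio ≈ 1:2, so the empirical formula is CH2
Empirical-formula mass = 14.03 g/mol
n = 56.1 / 14.03 = 4.00 ≈ 4
Molecular formula = (CH2)×4 = C4H8

C4H8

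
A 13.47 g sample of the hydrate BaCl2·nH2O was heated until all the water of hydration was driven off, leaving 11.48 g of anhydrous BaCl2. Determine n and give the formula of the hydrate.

BaCl2·2H2O

Mass of water lost = 13.47 − 11.48 = 1.99 g → 1.99 / 18.02 = 0.1104 mol H2O
Molar mass of BaCl2 = 208.23 g/mol → mol BaCl2 = 11.48 / 208.23 = 0.05513
n = 0.1104 / 0.05513 = 2.00 ≈ 2 → BaCl2·2H2O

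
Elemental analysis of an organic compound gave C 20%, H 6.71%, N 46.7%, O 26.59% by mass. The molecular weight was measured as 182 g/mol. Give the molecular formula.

C3H12N6O3

Assume 100 g: 20 g C, 6.71 g H, 46.7 g N, 26.59 g O.
Moles — C: 20 / 12.01 = 1.665 mol; H: 6.71 / 1.008 = 6.657 mol; N: 46.7 / 14.01 = 3.333 mol; O: 26.59 / 16.00 = 1.662 mol
Smallest is O at 1.662 mol; normalising gives C 1.002, H 4.006, N 2.006, O 1.000
≈ 1:4:2:1 → CH4N2O
Empirical-formula mass = 60.06 g/mol
n = 182 / 60.06 = 3.03 ≈ 3
Molecular formula = (CH4N2O)×3 = C3H12N6O3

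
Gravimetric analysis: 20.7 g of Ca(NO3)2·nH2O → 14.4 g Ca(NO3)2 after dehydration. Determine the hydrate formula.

Mass of water lost = 20.7 − 14.4 = 6.3 g → 6.3 / 18.02 = 0.3496 mol H2O
Molar mass of Ca(NO3)2 = 164.10 g/mol → mol Ca(NO3)2 = 14.4 / 164.10 = 0.08775
n = 0.3496 / 0.08775 = 3.98 ≈ 4 → Ca(NO3)2·4H2O

Ca(NO3)2·4H2O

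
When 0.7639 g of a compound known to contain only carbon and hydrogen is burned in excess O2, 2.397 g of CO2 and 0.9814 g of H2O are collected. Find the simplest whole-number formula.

mol C = 2.397 / 44.01 = 0.05446; mass C = 0.05446 × 12.01 = 0.6541 g
mol H = 2 × (0.9814 / 18.02) = 0.1089; mass H = 0.1089 × 1.008 = 0.1098 g
Smallest is C at 0.05446 mol; normalising gives C 1.000, H 2.000
≈ 1:2 → CH2

CH2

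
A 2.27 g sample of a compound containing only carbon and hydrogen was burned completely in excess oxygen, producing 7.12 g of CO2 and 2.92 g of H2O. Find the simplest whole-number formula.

mol C = 7.12 / 44.01 = 0.1618; mass C = 0.1618 × 12.01 = 1.943 g
mol H = 2 × (2.92 / 18.02) = 0.3241; mass H = 0.3241 × 1.008 = 0.3267 g
Smallest is C at 0.1618 mol; normalising gives C 1.000, H 2.003
Ratio ≈ 1:2, so the empirical formula is CH2

CH2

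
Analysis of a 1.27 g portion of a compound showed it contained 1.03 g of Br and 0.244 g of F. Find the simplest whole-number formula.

BrF

Br: 1.03 g ÷ 79.90 g/mol = 0.01289 mol
F: 0.244 g ÷ 19.00 g/mol = 0.01284 mol
Divide by the smallest (0.01284 mol F): Br 1.004, F 1.000
→ BrF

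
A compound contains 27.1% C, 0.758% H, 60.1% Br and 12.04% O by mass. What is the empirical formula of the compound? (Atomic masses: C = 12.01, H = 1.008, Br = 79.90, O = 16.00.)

Assume 100 g: 27.1 g C, 0.758 g H, 60.1 g Br, 12.04 g O.
n(C) = 27.1/12.01 = 2.256, n(H) = 0.758/1.008 = 0.752, n(Br) = 60.1/79.90 = 0.7522, n(O) = 12.04/16.00 = 0.7525
Smallest is H at 0.752 mol; normalising gives C 3.001, H 1.000, Br 1.000, O 1.001
Ratio ≈ 3:1:1:1, so the empirical formula is C3HBrO

C3HBrO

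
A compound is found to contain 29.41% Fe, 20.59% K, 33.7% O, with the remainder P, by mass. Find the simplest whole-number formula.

Assume 100 g: 29.41 g Fe, 20.59 g K, 33.7 g O, 16.3 g P.
n(Fe) = 29.41/55.85 = 0.5266, n(K) = 20.59/39.10 = 0.5266, n(O) = 33.7/16.00 = 2.106, n(P) = 16.3/30.97 = 0.5263
Smallest is P at 0.5263 mol; normalising gives Fe 1.001, K 1.001, O 4.002, P 1.000
≈ 1:1:4:1 → FeKO4P

FeKO4P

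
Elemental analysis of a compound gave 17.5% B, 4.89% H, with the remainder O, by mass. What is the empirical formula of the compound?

BH3O3

Assume 100 g: 17.5 g B, 4.89 g H, 77.61 g O.
B: 17.5 g ÷ 10.81 g/mol = 1.619 mol
H: 4.89 g ÷ 1.008 g/mol = 4.851 mol
O: 77.61 g ÷ 16.00 g/mol = 4.851 mol
Ratios (÷ 1.619): B 1.000, H 2.997, O 2.996
≈ 1:3:3 → BH3O3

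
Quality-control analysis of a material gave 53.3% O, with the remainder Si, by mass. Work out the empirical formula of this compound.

O2Si

Assume 100 g: 53.3 g O, 46.7 g Si.
n(O) = 53.3/16.00 = 3.331, n(Si) = 46.7/28.09 = 1.663
Ratios (÷ 1.663): O 2.004, Si 1.000
Ratio ≈ 2:1, so the empirical formula is O2Si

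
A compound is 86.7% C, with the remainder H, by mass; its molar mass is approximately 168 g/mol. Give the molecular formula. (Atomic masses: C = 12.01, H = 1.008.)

Assume 100 g: 86.7 g C, 13.3 g H.
Moles — C: 86.7 / 12.01 = 7.219 mol; H: 13.3 / 1.008 = 13.19 mol
Ratios (÷ 7.219): C 1.000, H 1.828
×6: C 6.00, H 10.97 → C6H11
Empirical-formula mass = 83.15 g/mol
n = 168 / 83.15 = 2.02 ≈ 2
Molecular formula = (C6H11)×2 = C12H22

C12H22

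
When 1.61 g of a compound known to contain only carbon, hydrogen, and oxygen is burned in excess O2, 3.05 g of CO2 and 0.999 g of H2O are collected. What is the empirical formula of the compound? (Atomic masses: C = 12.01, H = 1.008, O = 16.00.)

C5H8O3

mol C = 3.05 / 44.01 = 0.06930; mass C = 0.06930 × 12.01 = 0.8323 g
mol H = 2 × (0.999 / 18.02) = 0.1109; mass H = 0.1109 × 1.008 = 0.1118 g
mass O = 1.61 − (0.9441) = 0.6659 g → mol O = 0.04162
Smallest is O at 0.04162 mol; normalising gives C 1.665, H 2.664, O 1.000
Multiply by 3: C 5.00, H 7.99, O 3.00 → C5H8O3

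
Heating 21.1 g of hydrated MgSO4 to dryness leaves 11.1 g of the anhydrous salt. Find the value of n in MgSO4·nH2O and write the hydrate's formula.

Mass of water lost = 21.1 − 11.1 = 10 g → 10 / 18.02 = 0.5549 mol H2O
Molar mass of MgSO4 = 120.38 g/mol → mol MgSO4 = 11.1 / 120.38 = 0.09221
n = 0.5549 / 0.09221 = 6.02 ≈ 6 → MgSO4·6H2O

MgSO4·6H2O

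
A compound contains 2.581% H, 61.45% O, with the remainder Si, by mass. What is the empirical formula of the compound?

Assume 100 g: 2.581 g H, 61.45 g O, 35.969 g Si.
Moles — H: 2.581 / 1.008 = 2.561 mol; O: 61.45 / 16.00 = 3.841 mol; Si: 35.969 / 28.09 = 1.28 mol
Smallest is Si at 1.28 mol; normalising gives H 2.000, O 2.999, Si 1.000
Ratio ≈ 2:3:1, so the empirical formula is H2O3Si

H2O3Si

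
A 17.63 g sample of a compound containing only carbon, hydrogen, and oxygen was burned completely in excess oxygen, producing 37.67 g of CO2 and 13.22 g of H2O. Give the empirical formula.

mol C = 37.67 / 44.01 = 0.8559; mass C = 0.8559 × 12.01 = 10.28 g
mol H = 2 × (13.22 / 18.02) = 1.467; mass H = 1.467 × 1.008 = 1.479 g
mass O = 17.63 − (11.76) = 5.871 g → mol O = 0.3669
Ratios (÷ 0.3669): C 2.333, H 3.999, O 1.000
Multiply by 3: C 7.00, H 12.00, O 3.00 → C7H12O3

C7H12O3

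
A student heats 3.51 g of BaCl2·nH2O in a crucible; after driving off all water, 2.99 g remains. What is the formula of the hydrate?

Mass of water lost = 3.51 − 2.99 = 0.52 g → 0.52 / 18.02 = 0.02886 mol H2O
Molar mass of BaCl2 = 208.23 g/mol → mol BaCl2 = 2.99 / 208.23 = 0.01436
n = 0.02886 / 0.01436 = 2.01 ≈ 2 → BaCl2·2H2O

BaCl2·2H2O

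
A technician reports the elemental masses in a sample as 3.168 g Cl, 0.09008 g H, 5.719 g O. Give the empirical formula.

ClHO4

Cl: 3.168 g ÷ 35.45 g/mol = 0.08937 mol
H: 0.09008 g ÷ 1.008 g/mol = 0.08937 mol
O: 5.719 g ÷ 16.00 g/mol = 0.3574 mol
Smallest is H at 0.08937 mol; normalising gives Cl 1.000, H 1.000, O 4.000
≈ 1:1:4 → ClHO4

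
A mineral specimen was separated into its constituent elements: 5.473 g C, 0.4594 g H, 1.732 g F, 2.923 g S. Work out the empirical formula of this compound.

C: 5.473 g ÷ 12.01 g/mol = 0.4557 mol
H: 0.4594 g ÷ 1.008 g/mol = 0.4558 mol
F: 1.732 g ÷ 19.00 g/mol = 0.09116 mol
S: 2.923 g ÷ 32.07 g/mol = 0.09114 mol
Divide by the smallest (0.09114 mol S): C 5.000, H 5.000, F 1.000, S 1.000
Ratio ≈ 5:5:1:1, so the empirical formula is C5H5FS

C5H5FS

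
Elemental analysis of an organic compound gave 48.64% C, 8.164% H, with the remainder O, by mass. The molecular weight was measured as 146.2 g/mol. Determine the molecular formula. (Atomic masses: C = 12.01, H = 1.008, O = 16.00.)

C6H12O4

Assume 100 g: 48.64 g C, 8.164 g H, 43.196 g O.
C: 48.64 g ÷ 12.01 g/mol = 4.05 mol
H: 8.164 g ÷ 1.008 g/mol = 8.099 mol
O: 43.196 g ÷ 16.00 g/mol = 2.7 mol
Smallest is O at 2.7 mol; normalising gives C 1.500, H 3.000, O 1.000
×2: C 3.00, H 6.00, O 2.00 → C3H6O2
Empirical-formula mass = 74.08 g/mol
n = 146.2 / 74.08 = 1.97 ≈ 2
Molecular formula = (C3H6O2)×2 = C6H12O4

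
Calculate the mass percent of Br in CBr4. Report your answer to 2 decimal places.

96.38%

Molar mass = 1(12.01) + 4(79.90) = 331.610 g/mol
Mass of Br per mole = 4 × 79.90 = 319.600 g
% Br = 319.600 / 331.610 × 100 = 96.38%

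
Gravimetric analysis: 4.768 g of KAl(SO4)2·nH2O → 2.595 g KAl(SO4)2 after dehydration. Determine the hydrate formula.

Mass of water lost = 4.768 − 2.595 = 2.173 g → 2.173 / 18.02 = 0.1206 mol H2O
Molar mass of KAl(SO4)2 = 258.22 g/mol → mol KAl(SO4)2 = 2.595 / 258.22 = 0.01005
n = 0.1206 / 0.01005 = 12.00 ≈ 12 → KAl(SO4)2·12H2O

KAl(SO4)2·12H2O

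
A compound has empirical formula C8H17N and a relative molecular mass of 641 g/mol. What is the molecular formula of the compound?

Empirical-formula mass = 127.23 g/mol
n = 641 / 127.23 = 5.04 ≈ 5
Molecular formula = (C8H17N)5 = C40H85N5

C40H85N5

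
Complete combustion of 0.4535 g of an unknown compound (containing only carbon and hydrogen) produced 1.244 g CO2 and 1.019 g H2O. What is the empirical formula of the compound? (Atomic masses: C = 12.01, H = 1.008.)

mol C = 1.244 / 44.01 = 0.02827; mass C = 0.02827 × 12.01 = 0.3395 g
mol H = 2 × (1.019 / 18.02) = 0.1131; mass H = 0.1131 × 1.008 = 0.1140 g
Smallest is C at 0.02827 mol; normalising gives C 1.000, H 4.001
≈ 1:4 → CH4

CH4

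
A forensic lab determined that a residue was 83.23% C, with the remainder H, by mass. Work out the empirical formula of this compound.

C5H12

Assume 100 g: 83.23 g C, 16.77 g H.
Moles — C: 83.23 / 12.01 = 6.93 mol; H: 16.77 / 1.008 = 16.64 mol
Smallest is C at 6.93 mol; normalising gives C 1.000, H 2.401
Scaling by 5: C 5.00, H 12.00 → C5H12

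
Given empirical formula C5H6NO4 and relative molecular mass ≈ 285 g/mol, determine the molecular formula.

Empirical-formula mass = 144.11 g/mol
n = 285 / 144.11 = 1.98 ≈ 2
Molecular formula = (C5H6NO4)2 = C10H12N2O8

C10H12N2O8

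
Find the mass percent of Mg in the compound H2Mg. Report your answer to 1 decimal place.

92.3%

Molar mass = 2(1.008) + 1(24.31) = 26.326 g/mol
Mass of Mg per mole = 1 × 24.31 = 24.310 g
% Mg = 24.310 / 26.326 × 100 = 92.3%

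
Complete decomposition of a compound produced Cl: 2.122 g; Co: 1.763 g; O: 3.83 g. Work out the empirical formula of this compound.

Cl: 2.122 g ÷ 35.45 g/mol = 0.05986 mol
Co: 1.763 g ÷ 58.93 g/mol = 0.02992 mol
O: 3.83 g ÷ 16.00 g/mol = 0.2394 mol
Smallest is Co at 0.02992 mol; normalising gives Cl 2.001, Co 1.000, O 8.001
≈ 2:1:8 → Cl2CoO8

Cl2CoO8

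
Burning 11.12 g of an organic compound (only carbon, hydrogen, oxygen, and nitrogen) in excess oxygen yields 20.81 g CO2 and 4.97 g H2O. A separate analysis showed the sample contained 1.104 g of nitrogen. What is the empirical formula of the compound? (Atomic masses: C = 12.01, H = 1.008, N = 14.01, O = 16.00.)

C6H7NO3

mol C = 20.81 / 44.01 = 0.4728; mass C = 0.4728 × 12.01 = 5.679 g
mol H = 2 × (4.97 / 18.02) = 0.5516; mass H = 0.5516 × 1.008 = 0.5560 g
mol N = 1.104 / 14.01 = 0.07880
mass O = 11.12 − (7.339) = 3.781 g → mol O = 0.2363
Divide by the smallest (0.0788 mol N): C 6.001, H 7.000, N 1.000, O 2.999
→ C6H7NO3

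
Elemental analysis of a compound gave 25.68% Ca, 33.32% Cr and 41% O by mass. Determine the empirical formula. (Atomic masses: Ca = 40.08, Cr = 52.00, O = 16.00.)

Assume 100 g: 25.68 g Ca, 33.32 g Cr, 41 g O.
Moles — Ca: 25.68 / 40.08 = 0.6407 mol; Cr: 33.32 / 52.00 = 0.6408 mol; O: 41 / 16.00 = 2.562 mol
Ratios (÷ 0.6407): Ca 1.000, Cr 1.000, O 3.999
→ CaCrO4

CaCrO4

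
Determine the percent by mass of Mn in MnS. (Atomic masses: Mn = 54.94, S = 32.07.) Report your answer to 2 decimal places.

Molar mass = 1(54.94) + 1(32.07) = 87.010 g/mol
Mass of Mn per mole = 1 × 54.94 = 54.940 g
% Mn = 54.940 / 87.010 × 100 = 63.14%

63.14%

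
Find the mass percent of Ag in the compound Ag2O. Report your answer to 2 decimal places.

Molar mass = 2(107.87) + 1(16.00) = 231.740 g/mol
Mass of Ag per mole = 2 × 107.87 = 215.740 g
% Ag = 215.740 / 231.740 × 100 = 93.10%

93.10%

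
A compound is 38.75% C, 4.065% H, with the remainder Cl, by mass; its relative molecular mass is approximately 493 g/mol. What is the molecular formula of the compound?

C16H20Cl8

Assume 100 g: 38.75 g C, 4.065 g H, 57.185 g Cl.
n(C) = 38.75/12.01 = 3.226, n(H) = 4.065/1.008 = 4.033, n(Cl) = 57.185/35.45 = 1.613
Smallest is Cl at 1.613 mol; normalising gives C 2.000, H 2.500, Cl 1.000
Multiply by 2: C 4.00, H 5.00, Cl 2.00 → C4H5Cl2
Empirical-formula mass = 123.98 g/mol
n = 493 / 123.98 = 3.98 ≈ 4
Molecular formula = (C4H5Cl2)×4 = C16H20Cl8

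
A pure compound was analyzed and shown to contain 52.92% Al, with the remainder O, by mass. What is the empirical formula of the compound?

Al2O3

Assume 100 g: 52.92 g Al, 47.08 g O.
n(Al) = 52.92/26.98 = 1.961, n(O) = 47.08/16.00 = 2.942
Ratios (÷ 1.961): Al 1.000, O 1.500
Multiply by 2: Al 2.00, O 3.00 → Al2O3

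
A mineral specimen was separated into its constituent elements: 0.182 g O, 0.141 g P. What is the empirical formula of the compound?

Moles — O: 0.182 / 16.00 = 0.01137 mol; P: 0.141 / 30.97 = 0.004553 mol
Smallest is P at 0.004553 mol; normalising gives O 2.498, P 1.000
Multiply by 2: O 5.00, P 2.00 → O5P2

O5P2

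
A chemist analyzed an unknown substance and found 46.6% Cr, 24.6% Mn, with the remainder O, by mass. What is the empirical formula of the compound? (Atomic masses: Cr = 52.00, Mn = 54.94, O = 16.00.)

Cr2MnO4

Assume 100 g: 46.6 g Cr, 24.6 g Mn, 28.8 g O.
n(Cr) = 46.6/52.00 = 0.8962, n(Mn) = 24.6/54.94 = 0.4478, n(O) = 28.8/16.00 = 1.8
Smallest is Mn at 0.4478 mol; normalising gives Cr 2.001, Mn 1.000, O 4.020
→ Cr2MnO4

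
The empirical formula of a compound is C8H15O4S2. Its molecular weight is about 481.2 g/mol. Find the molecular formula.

C16H30O8S4

Empirical-formula mass = 239.34 g/mol
n = 481.2 / 239.34 = 2.01 ≈ 2
Molecular formula = (C8H15O4S2)2 = C16H30O8S4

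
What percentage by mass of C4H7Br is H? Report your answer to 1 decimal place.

5.2%

Molar mass = 4(12.01) + 7(1.008) + 1(79.90) = 134.996 g/mol
Mass of H per mole = 7 × 1.008 = 7.056 g
% H = 7.056 / 134.996 × 100 = 5.2%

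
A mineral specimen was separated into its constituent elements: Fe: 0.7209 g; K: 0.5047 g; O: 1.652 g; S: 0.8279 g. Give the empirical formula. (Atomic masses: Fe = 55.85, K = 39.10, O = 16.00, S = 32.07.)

FeKO8S2

Moles — Fe: 0.7209 / 55.85 = 0.01291 mol; K: 0.5047 / 39.10 = 0.01291 mol; O: 1.652 / 16.00 = 0.1032 mol; S: 0.8279 / 32.07 = 0.02582 mol
Divide by the smallest (0.01291 mol Fe): Fe 1.000, K 1.000, O 7.999, S 2.000
≈ 1:1:8:2 → FeKO8S2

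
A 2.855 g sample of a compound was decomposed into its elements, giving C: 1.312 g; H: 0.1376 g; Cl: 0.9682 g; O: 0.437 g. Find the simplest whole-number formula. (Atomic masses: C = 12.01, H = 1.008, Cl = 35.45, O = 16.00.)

C4H5ClO

Moles — C: 1.312 / 12.01 = 0.1092 mol; H: 0.1376 / 1.008 = 0.1365 mol; Cl: 0.9682 / 35.45 = 0.02731 mol; O: 0.437 / 16.00 = 0.02731 mol
Ratios (÷ 0.02731): C 4.000, H 4.998, Cl 1.000, O 1.000
Ratio ≈ 4:5:1:1, so the empirical formula is C4H5ClO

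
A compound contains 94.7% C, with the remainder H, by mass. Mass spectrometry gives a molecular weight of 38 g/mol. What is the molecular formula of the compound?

C3H2

Assume 100 g: 94.7 g C, 5.3 g H.
n(C) = 94.7/12.01 = 7.885, n(H) = 5.3/1.008 = 5.258
Smallest is H at 5.258 mol; normalising gives C 1.500, H 1.000
Multiply by 2: C 3.00, H 2.00 → C3H2
Empirical-formula mass = 38.05 g/mol
n = 38 / 38.05 = 1.00 ≈ 1
Molecular formula = empirical formula = C3H2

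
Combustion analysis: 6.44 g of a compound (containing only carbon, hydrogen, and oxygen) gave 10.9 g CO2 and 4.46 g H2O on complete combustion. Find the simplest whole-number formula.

mol C = 10.9 / 44.01 = 0.2477; mass C = 0.2477 × 12.01 = 2.975 g
mol H = 2 × (4.46 / 18.02) = 0.4950; mass H = 0.4950 × 1.008 = 0.4990 g
mass O = 6.44 − (3.473) = 2.967 g → mol O = 0.1854
Divide by the smallest (0.1854 mol O): C 1.336, H 2.670, O 1.000
Scaling by 3: C 4.01, H 8.01, O 3.00 → C4H8O3

C4H8O3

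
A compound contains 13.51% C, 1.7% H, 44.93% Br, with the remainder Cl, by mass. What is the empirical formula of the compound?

Assume 100 g: 13.51 g C, 1.7 g H, 44.93 g Br, 39.86 g Cl.
C: 13.51 g ÷ 12.01 g/mol = 1.125 mol
H: 1.7 g ÷ 1.008 g/mol = 1.687 mol
Br: 44.93 g ÷ 79.90 g/mol = 0.5623 mol
Cl: 39.86 g ÷ 35.45 g/mol = 1.124 mol
Smallest is Br at 0.5623 mol; normalising gives C 2.000, H 2.999, Br 1.000, Cl 2.000
≈ 2:3:1:2 → C2H3BrCl2

C2H3BrCl2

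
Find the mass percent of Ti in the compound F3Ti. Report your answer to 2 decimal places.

45.65%

Molar mass = 3(19.00) + 1(47.87) = 104.870 g/mol
Mass of Ti per mole = 1 × 47.87 = 47.870 g
% Ti = 47.870 / 104.870 × 100 = 45.65%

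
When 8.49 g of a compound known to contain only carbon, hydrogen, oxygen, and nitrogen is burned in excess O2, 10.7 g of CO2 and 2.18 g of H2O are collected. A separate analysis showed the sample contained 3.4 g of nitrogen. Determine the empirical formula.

C2H2N2O

mol C = 10.7 / 44.01 = 0.2431; mass C = 0.2431 × 12.01 = 2.920 g
mol H = 2 × (2.18 / 18.02) = 0.2420; mass H = 0.2420 × 1.008 = 0.2439 g
mol N = 3.4 / 14.01 = 0.2427
mass O = 8.49 − (6.564) = 1.926 g → mol O = 0.1204
Divide by the smallest (0.1204 mol O): C 2.020, H 2.010, N 2.016, O 1.000
→ C2H2N2O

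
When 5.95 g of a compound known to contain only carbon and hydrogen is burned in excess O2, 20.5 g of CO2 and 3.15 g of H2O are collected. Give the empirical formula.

mol C = 20.5 / 44.01 = 0.4658; mass C = 0.4658 × 12.01 = 5.594 g
mol H = 2 × (3.15 / 18.02) = 0.3496; mass H = 0.3496 × 1.008 = 0.3524 g
Smallest is H at 0.3496 mol; normalising gives C 1.332, H 1.000
Scaling by 3: C 4.00, H 3.00 → C4H3

C4H3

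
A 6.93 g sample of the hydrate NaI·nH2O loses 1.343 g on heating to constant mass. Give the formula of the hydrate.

NaI·2H2O

Mass of anhydrous NaI = 6.93 − 1.343 = 5.587 g
mol H2O = 1.343 / 18.02 = 0.07453
Molar mass of NaI = 149.89 g/mol → mol NaI = 5.587 / 149.89 = 0.03727
n = 0.07453 / 0.03727 = 2.00 ≈ 2 → NaI·2H2O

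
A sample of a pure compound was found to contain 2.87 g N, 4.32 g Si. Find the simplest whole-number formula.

n(N) = 2.87/14.01 = 0.2049, n(Si) = 4.32/28.09 = 0.1538
Divide by the smallest (0.1538 mol Si): N 1.332, Si 1.000
Scaling by 3: N 4.00, Si 3.00 → N4Si3

N4Si3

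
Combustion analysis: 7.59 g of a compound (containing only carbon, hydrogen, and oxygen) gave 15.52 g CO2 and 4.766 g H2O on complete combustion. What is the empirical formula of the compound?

C2H3O

mol C = 15.52 / 44.01 = 0.3526; mass C = 0.3526 × 12.01 = 4.235 g
mol H = 2 × (4.766 / 18.02) = 0.5290; mass H = 0.5290 × 1.008 = 0.5332 g
mass O = 7.59 − (4.768) = 2.822 g → mol O = 0.1763
Divide by the smallest (0.1763 mol O): C 2.000, H 3.000, O 1.000
→ C2H3O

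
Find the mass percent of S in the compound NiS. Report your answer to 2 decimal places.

Molar mass = 1(58.69) + 1(32.07) = 90.760 g/mol
Mass of S per mole = 1 × 32.07 = 32.070 g
% S = 32.070 / 90.760 × 100 = 35.33%

35.33%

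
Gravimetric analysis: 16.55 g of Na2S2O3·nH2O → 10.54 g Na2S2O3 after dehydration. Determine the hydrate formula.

Na2S2O3·5H2O

Mass of water lost = 16.55 − 10.54 = 6.01 g → 6.01 / 18.02 = 0.3335 mol H2O
Molar mass of Na2S2O3 = 158.12 g/mol → mol Na2S2O3 = 10.54 / 158.12 = 0.06666
n = 0.3335 / 0.06666 = 5.00 ≈ 5 → Na2S2O3·5H2O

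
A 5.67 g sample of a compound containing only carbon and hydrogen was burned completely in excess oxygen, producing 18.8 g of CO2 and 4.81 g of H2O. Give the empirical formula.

mol C = 18.8 / 44.01 = 0.4272; mass C = 0.4272 × 12.01 = 5.130 g
mol H = 2 × (4.81 / 18.02) = 0.5339; mass H = 0.5339 × 1.008 = 0.5381 g
Divide by the smallest (0.4272 mol C): C 1.000, H 1.250
Scaling by 4: C 4.00, H 5.00 → C4H5

C4H5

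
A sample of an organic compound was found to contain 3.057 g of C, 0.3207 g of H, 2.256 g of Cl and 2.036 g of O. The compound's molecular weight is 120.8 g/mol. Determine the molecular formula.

C4H5ClO2

C: 3.057 g ÷ 12.01 g/mol = 0.2545 mol
H: 0.3207 g ÷ 1.008 g/mol = 0.3182 mol
Cl: 2.256 g ÷ 35.45 g/mol = 0.06364 mol
O: 2.036 g ÷ 16.00 g/mol = 0.1273 mol
Divide by the smallest (0.06364 mol Cl): C 4.000, H 4.999, Cl 1.000, O 2.000
→ C4H5ClO2
Empirical-formula mass = 120.53 g/mol
n = 120.8 / 120.53 = 1.00 ≈ 1
Molecular formula = empirical formula = C4H5ClO2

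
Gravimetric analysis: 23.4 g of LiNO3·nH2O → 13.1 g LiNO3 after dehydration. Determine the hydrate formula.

Mass of water lost = 23.4 − 13.1 = 10.3 g → 10.3 / 18.02 = 0.5716 mol H2O
Molar mass of LiNO3 = 68.95 g/mol → mol LiNO3 = 13.1 / 68.95 = 0.19
n = 0.5716 / 0.19 = 3.01 ≈ 3 → LiNO3·3H2O

LiNO3·3H2O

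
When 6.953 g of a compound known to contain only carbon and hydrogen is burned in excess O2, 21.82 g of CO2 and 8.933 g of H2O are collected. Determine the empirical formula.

CH2

mol C = 21.82 / 44.01 = 0.4958; mass C = 0.4958 × 12.01 = 5.955 g
mol H = 2 × (8.933 / 18.02) = 0.9915; mass H = 0.9915 × 1.008 = 0.9994 g
Ratios (÷ 0.4958): C 1.000, H 2.000
Ratio ≈ 1:2, so the empirical formula is CH2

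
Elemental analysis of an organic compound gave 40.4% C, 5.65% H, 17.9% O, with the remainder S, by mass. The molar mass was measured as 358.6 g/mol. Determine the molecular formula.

Assume 100 g: 40.4 g C, 5.65 g H, 17.9 g O, 36.05 g S.
C: 40.4 g ÷ 12.01 g/mol = 3.364 mol
H: 5.65 g ÷ 1.008 g/mol = 5.605 mol
O: 17.9 g ÷ 16.00 g/mol = 1.119 mol
S: 36.05 g ÷ 32.07 g/mol = 1.124 mol
Smallest is O at 1.119 mol; normalising gives C 3.007, H 5.010, O 1.000, S 1.005
Ratio ≈ 3:5:1:1, so the empirical formula is C3H5OS
Empirical-formula mass = 89.14 g/mol
n = 358.6 / 89.14 = 4.02 ≈ 4
Molecular formula = (C3H5OS)×4 = C12H20O4S4

C12H20O4S4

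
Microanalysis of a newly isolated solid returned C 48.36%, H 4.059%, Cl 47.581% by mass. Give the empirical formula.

C3H3Cl

Assume 100 g: 48.36 g C, 4.059 g H, 47.581 g Cl.
n(C) = 48.36/12.01 = 4.027, n(H) = 4.059/1.008 = 4.027, n(Cl) = 47.581/35.45 = 1.342
Ratios (÷ 1.342): C 3.000, H 3.000, Cl 1.000
Ratio ≈ 3:3:1, so the empirical formula is C3H3Cl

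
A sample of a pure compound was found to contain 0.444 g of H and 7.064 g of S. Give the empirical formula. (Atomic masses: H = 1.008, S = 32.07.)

H2S

H: 0.444 g ÷ 1.008 g/mol = 0.4405 mol
S: 7.064 g ÷ 32.07 g/mol = 0.2203 mol
Divide by the smallest (0.2203 mol S): H 2.000, S 1.000
Ratio ≈ 2:1, so the empirical formula is H2S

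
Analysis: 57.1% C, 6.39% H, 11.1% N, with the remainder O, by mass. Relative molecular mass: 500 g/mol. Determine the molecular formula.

Assume 100 g: 57.1 g C, 6.39 g H, 11.1 g N, 25.41 g O.
Moles — C: 57.1 / 12.01 = 4.754 mol; H: 6.39 / 1.008 = 6.339 mol; N: 11.1 / 14.01 = 0.7923 mol; O: 25.41 / 16.00 = 1.588 mol
Smallest is N at 0.7923 mol; normalising gives C 6.001, H 8.001, N 1.000, O 2.004
Ratio ≈ 6:8:1:2, so the empirical formula is C6H8NO2
Empirical-formula mass = 126.13 g/mol
n = 500 / 126.13 = 3.96 ≈ 4
Molecular formula = (C6H8NO2)×4 = C24H32N4O8

C24H32N4O8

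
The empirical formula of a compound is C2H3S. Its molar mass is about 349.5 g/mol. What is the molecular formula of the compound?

Empirical-formula mass = 59.11 g/mol
n = 349.5 / 59.11 = 5.91 ≈ 6
Molecular formula = (C2H3S)6 = C12H18S6

C12H18S6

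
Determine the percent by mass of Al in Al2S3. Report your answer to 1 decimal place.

Molar mass = 2(26.98) + 3(32.07) = 150.170 g/mol
Mass of Al per mole = 2 × 26.98 = 53.960 g
% Al = 53.960 / 150.170 × 100 = 35.9%

35.9%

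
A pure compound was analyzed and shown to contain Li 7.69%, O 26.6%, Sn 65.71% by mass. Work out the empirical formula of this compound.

Li2O3Sn

Assume 100 g: 7.69 g Li, 26.6 g O, 65.71 g Sn.
n(Li) = 7.69/6.94 = 1.108, n(O) = 26.6/16.00 = 1.663, n(Sn) = 65.71/118.71 = 0.5535
Ratios (÷ 0.5535): Li 2.002, O 3.003, Sn 1.000
→ Li2O3Sn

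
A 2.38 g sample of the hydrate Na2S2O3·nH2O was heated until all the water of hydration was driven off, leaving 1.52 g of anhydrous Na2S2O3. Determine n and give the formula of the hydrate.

Mass of water lost = 2.38 − 1.52 = 0.86 g → 0.86 / 18.02 = 0.04772 mol H2O
Molar mass of Na2S2O3 = 158.12 g/mol → mol Na2S2O3 = 1.52 / 158.12 = 0.009613
n = 0.04772 / 0.009613 = 4.96 ≈ 5 → Na2S2O3·5H2O

Na2S2O3·5H2O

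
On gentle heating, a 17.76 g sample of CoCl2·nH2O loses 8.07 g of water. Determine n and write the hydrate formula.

Mass of anhydrous CoCl2 = 17.76 − 8.07 = 9.69 g
mol H2O = 8.07 / 18.02 = 0.4478
Molar mass of CoCl2 = 129.83 g/mol → mol CoCl2 = 9.69 / 129.83 = 0.07464
n = 0.4478 / 0.07464 = 6.00 ≈ 6 → CoCl2·6H2O

CoCl2·6H2O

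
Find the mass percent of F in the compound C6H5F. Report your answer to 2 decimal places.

Molar mass = 6(12.01) + 5(1.008) + 1(19.00) = 96.100 g/mol
Mass of F per mole = 1 × 19.00 = 19.000 g
% F = 19.000 / 96.100 × 100 = 19.77%

19.77%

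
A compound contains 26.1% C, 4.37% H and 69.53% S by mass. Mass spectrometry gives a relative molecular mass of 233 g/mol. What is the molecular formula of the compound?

C5H10S5

Assume 100 g: 26.1 g C, 4.37 g H, 69.53 g S.
C: 26.1 g ÷ 12.01 g/mol = 2.173 mol
H: 4.37 g ÷ 1.008 g/mol = 4.335 mol
S: 69.53 g ÷ 32.07 g/mol = 2.168 mol
Smallest is S at 2.168 mol; normalising gives C 1.002, H 2.000, S 1.000
Ratio ≈ 1:2:1, so the empirical formula is CH2S
Empirical-formula mass = 46.10 g/mol
n = 233 / 46.10 = 5.05 ≈ 5
Molecular formula = (CH2S)×5 = C5H10S5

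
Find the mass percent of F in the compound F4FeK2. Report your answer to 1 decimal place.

36.2%

Molar mass = 4(19.00) + 1(55.85) + 2(39.10) = 210.050 g/mol
Mass of F per mole = 4 × 19.00 = 76.000 g
% F = 76.000 / 210.050 × 100 = 36.2%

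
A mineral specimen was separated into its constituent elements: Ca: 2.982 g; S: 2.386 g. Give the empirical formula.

CaS

Ca: 2.982 g ÷ 40.08 g/mol = 0.0744 mol
S: 2.386 g ÷ 32.07 g/mol = 0.0744 mol
Smallest is S at 0.0744 mol; normalising gives Ca 1.000, S 1.000
≈ 1:1 → CaS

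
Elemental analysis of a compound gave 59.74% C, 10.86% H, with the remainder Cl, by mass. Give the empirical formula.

Assume 100 g: 59.74 g C, 10.86 g H, 29.4 g Cl.
Moles — C: 59.74 / 12.01 = 4.974 mol; H: 10.86 / 1.008 = 10.77 mol; Cl: 29.4 / 35.45 = 0.8293 mol
Divide by the smallest (0.8293 mol Cl): C 5.998, H 12.991, Cl 1.000
→ C6H13Cl

C6H13Cl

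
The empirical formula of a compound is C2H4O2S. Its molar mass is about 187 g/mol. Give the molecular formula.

C4H8O4S2

Empirical-formula mass = 92.12 g/mol
n = 187 / 92.12 = 2.03 ≈ 2
Molecular formula = (C2H4O2S)2 = C4H8O4S2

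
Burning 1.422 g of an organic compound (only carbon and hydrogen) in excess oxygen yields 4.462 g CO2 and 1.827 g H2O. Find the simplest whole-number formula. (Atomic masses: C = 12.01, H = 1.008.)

CH2

mol C = 4.462 / 44.01 = 0.1014; mass C = 0.1014 × 12.01 = 1.218 g
mol H = 2 × (1.827 / 18.02) = 0.2028; mass H = 0.2028 × 1.008 = 0.2044 g
Divide by the smallest (0.1014 mol C): C 1.000, H 2.000
→ CH2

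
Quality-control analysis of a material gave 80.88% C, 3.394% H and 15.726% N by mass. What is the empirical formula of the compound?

C6H3N

Assume 100 g: 80.88 g C, 3.394 g H, 15.726 g N.
n(C) = 80.88/12.01 = 6.734, n(H) = 3.394/1.008 = 3.367, n(N) = 15.726/14.01 = 1.122
Divide by the smallest (1.122 mol N): C 6.000, H 3.000, N 1.000
Ratio ≈ 6:3:1, so the empirical formula is C6H3N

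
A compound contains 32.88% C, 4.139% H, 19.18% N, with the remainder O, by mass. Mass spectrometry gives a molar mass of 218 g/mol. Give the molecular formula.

C6H9N3O6

Assume 100 g: 32.88 g C, 4.139 g H, 19.18 g N, 43.801 g O.
C: 32.88 g ÷ 12.01 g/mol = 2.738 mol
H: 4.139 g ÷ 1.008 g/mol = 4.106 mol
N: 19.18 g ÷ 14.01 g/mol = 1.369 mol
O: 43.801 g ÷ 16.00 g/mol = 2.738 mol
Divide by the smallest (1.369 mol N): C 2.000, H 2.999, N 1.000, O 2.000
→ C2H3NO2
Empirical-formula mass = 73.05 g/mol
n = 218 / 73.05 = 2.98 ≈ 3
Molecular formula = (C2H3NO2)×3 = C6H9N3O6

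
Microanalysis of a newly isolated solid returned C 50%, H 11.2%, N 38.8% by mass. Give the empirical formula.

C3H8N2

Assume 100 g: 50 g C, 11.2 g H, 38.8 g N.
C: 50 g ÷ 12.01 g/mol = 4.163 mol
H: 11.2 g ÷ 1.008 g/mol = 11.11 mol
N: 38.8 g ÷ 14.01 g/mol = 2.769 mol
Divide by the smallest (2.769 mol N): C 1.503, H 4.012, N 1.000
×2: C 3.01, H 8.02, N 2.00 → C3H8N2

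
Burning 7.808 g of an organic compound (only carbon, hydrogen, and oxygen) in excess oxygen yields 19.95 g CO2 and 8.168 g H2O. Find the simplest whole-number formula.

C5H10O

mol C = 19.95 / 44.01 = 0.4533; mass C = 0.4533 × 12.01 = 5.444 g
mol H = 2 × (8.168 / 18.02) = 0.9065; mass H = 0.9065 × 1.008 = 0.9138 g
mass O = 7.808 − (6.358) = 1.450 g → mol O = 0.09062
Divide by the smallest (0.09062 mol O): C 5.002, H 10.003, O 1.000
≈ 5:10:1 → C5H10O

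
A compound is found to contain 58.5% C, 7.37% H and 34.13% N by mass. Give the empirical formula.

Assume 100 g: 58.5 g C, 7.37 g H, 34.13 g N.
n(C) = 58.5/12.01 = 4.871, n(H) = 7.37/1.008 = 7.312, n(N) = 34.13/14.01 = 2.436
Divide by the smallest (2.436 mol N): C 1.999, H 3.001, N 1.000
≈ 2:3:1 → C2H3N

C2H3N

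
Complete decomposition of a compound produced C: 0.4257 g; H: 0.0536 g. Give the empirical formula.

C2H3

Moles — C: 0.4257 / 12.01 = 0.03545 mol; H: 0.0536 / 1.008 = 0.05317 mol
Divide by the smallest (0.03545 mol C): C 1.000, H 1.500
×2: C 2.00, H 3.00 → C2H3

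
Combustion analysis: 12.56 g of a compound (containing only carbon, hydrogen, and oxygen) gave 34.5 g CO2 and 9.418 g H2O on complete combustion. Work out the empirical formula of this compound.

mol C = 34.5 / 44.01 = 0.7839; mass C = 0.7839 × 12.01 = 9.415 g
mol H = 2 × (9.418 / 18.02) = 1.045; mass H = 1.045 × 1.008 = 1.054 g
mass O = 12.56 − (10.47) = 2.092 g → mol O = 0.1307
Smallest is O at 0.1307 mol; normalising gives C 5.997, H 7.996, O 1.000
Ratio ≈ 6:8:1, so the empirical formula is C6H8O

C6H8O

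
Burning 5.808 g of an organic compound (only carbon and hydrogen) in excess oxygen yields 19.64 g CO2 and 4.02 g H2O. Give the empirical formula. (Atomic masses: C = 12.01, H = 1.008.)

CH

mol C = 19.64 / 44.01 = 0.4463; mass C = 0.4463 × 12.01 = 5.360 g
mol H = 2 × (4.02 / 18.02) = 0.4462; mass H = 0.4462 × 1.008 = 0.4497 g
Smallest is H at 0.4462 mol; normalising gives C 1.000, H 1.000
≈ 1:1 → CH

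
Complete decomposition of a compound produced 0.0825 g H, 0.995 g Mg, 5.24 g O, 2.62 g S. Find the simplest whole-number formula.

n(H) = 0.0825/1.008 = 0.08185, n(Mg) = 0.995/24.31 = 0.04093, n(O) = 5.24/16.00 = 0.3275, n(S) = 2.62/32.07 = 0.0817
Divide by the smallest (0.04093 mol Mg): H 2.000, Mg 1.000, O 8.002, S 1.996
→ H2MgO8S2

H2MgO8S2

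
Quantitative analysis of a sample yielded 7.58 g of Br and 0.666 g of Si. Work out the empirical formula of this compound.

Br4Si

n(Br) = 7.58/79.90 = 0.09487, n(Si) = 0.666/28.09 = 0.02371
Smallest is Si at 0.02371 mol; normalising gives Br 4.001, Si 1.000
≈ 4:1 → Br4Si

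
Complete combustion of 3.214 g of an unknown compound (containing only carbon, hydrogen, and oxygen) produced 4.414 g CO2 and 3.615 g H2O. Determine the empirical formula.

mol C = 4.414 / 44.01 = 0.1003; mass C = 0.1003 × 12.01 = 1.205 g
mol H = 2 × (3.615 / 18.02) = 0.4012; mass H = 0.4012 × 1.008 = 0.4044 g
mass O = 3.214 − (1.609) = 1.605 g → mol O = 0.1003
Smallest is C at 0.1003 mol; normalising gives C 1.000, H 4.000, O 1.000
≈ 1:4:1 → CH4O

CH4O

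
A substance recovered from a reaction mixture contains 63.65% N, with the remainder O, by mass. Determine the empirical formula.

Assume 100 g: 63.65 g N, 36.35 g O.
Moles — N: 63.65 / 14.01 = 4.543 mol; O: 36.35 / 16.00 = 2.272 mol
Ratios (÷ 2.272): N 2.000, O 1.000
→ N2O

N2O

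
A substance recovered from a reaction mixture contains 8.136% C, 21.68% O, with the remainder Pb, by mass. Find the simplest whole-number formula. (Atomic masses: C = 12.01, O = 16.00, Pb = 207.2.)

C2O4Pb

Assume 100 g: 8.136 g C, 21.68 g O, 70.184 g Pb.
n(C) = 8.136/12.01 = 0.6774, n(O) = 21.68/16.00 = 1.355, n(Pb) = 70.184/207.2 = 0.3387
Divide by the smallest (0.3387 mol Pb): C 2.000, O 4.000, Pb 1.000
→ C2O4Pb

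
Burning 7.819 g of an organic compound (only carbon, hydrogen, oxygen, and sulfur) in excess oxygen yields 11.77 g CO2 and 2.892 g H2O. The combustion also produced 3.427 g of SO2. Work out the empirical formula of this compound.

mol C = 11.77 / 44.01 = 0.2674; mass C = 0.2674 × 12.01 = 3.212 g
mol H = 2 × (2.892 / 18.02) = 0.3210; mass H = 0.3210 × 1.008 = 0.3235 g
mol S = 3.427 / 64.07 = 0.05349; mass S = 1.715 g
mass O = 7.819 − (5.251) = 2.568 g → mol O = 0.1605
Ratios (÷ 0.05349): C 5.000, H 6.001, O 3.001, S 1.000
→ C5H6O3S

C5H6O3S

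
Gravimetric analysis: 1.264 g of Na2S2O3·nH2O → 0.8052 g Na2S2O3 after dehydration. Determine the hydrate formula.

Na2S2O3·5H2O

Mass of water lost = 1.264 − 0.8052 = 0.4588 g → 0.4588 / 18.02 = 0.02546 mol H2O
Molar mass of Na2S2O3 = 158.12 g/mol → mol Na2S2O3 = 0.8052 / 158.12 = 0.005092
n = 0.02546 / 0.005092 = 5.00 ≈ 5 → Na2S2O3·5H2O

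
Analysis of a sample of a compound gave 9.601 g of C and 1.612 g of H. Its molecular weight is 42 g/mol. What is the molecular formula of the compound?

n(C) = 9.601/12.01 = 0.7994, n(H) = 1.612/1.008 = 1.599
Divide by the smallest (0.7994 mol C): C 1.000, H 2.000
→ CH2
Empirical-formula mass = 14.03 g/mol
n = 42 / 14.03 = 2.99 ≈ 3
Molecular formula = (CH2)×3 = C3H6

C3H6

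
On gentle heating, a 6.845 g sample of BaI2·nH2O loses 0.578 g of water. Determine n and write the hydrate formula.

Mass of anhydrous BaI2 = 6.845 − 0.578 = 6.267 g
mol H2O = 0.578 / 18.02 = 0.03208
Molar mass of BaI2 = 391.13 g/mol → mol BaI2 = 6.267 / 391.13 = 0.01602
n = 0.03208 / 0.01602 = 2.00 ≈ 2 → BaI2·2H2O

BaI2·2H2O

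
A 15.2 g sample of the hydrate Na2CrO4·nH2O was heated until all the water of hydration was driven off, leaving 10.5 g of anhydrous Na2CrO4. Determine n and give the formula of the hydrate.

Na2CrO4·4H2O

Mass of water lost = 15.2 − 10.5 = 4.7 g → 4.7 / 18.02 = 0.2608 mol H2O
Molar mass of Na2CrO4 = 161.98 g/mol → mol Na2CrO4 = 10.5 / 161.98 = 0.06482
n = 0.2608 / 0.06482 = 4.02 ≈ 4 → Na2CrO4·4H2O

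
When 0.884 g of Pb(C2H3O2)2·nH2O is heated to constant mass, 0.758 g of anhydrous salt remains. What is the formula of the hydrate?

Pb(C2H3O2)2·3H2O

Mass of water lost = 0.884 − 0.758 = 0.126 g → 0.126 / 18.02 = 0.006992 mol H2O
Molar mass of Pb(C2H3O2)2 = 325.29 g/mol → mol Pb(C2H3O2)2 = 0.758 / 325.29 = 0.00233
n = 0.006992 / 0.00233 = 3.00 ≈ 3 → Pb(C2H3O2)2·3H2O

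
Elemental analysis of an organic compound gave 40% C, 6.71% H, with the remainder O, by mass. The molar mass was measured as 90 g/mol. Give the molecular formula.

Assume 100 g: 40 g C, 6.71 g H, 53.29 g O.
n(C) = 40/12.01 = 3.331, n(H) = 6.71/1.008 = 6.657, n(O) = 53.29/16.00 = 3.331
Ratios (÷ 3.331): C 1.000, H 1.999, O 1.000
Ratio ≈ 1:2:1, so the empirical formula is CH2O
Empirical-formula mass = 30.03 g/mol
n = 90 / 30.03 = 3.00 ≈ 3
Molecular formula = (CH2O)×3 = C3H6O3

C3H6O3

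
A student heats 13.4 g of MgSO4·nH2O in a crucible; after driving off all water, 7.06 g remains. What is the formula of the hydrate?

MgSO4·6H2O

Mass of water lost = 13.4 − 7.06 = 6.34 g → 6.34 / 18.02 = 0.3518 mol H2O
Molar mass of MgSO4 = 120.38 g/mol → mol MgSO4 = 7.06 / 120.38 = 0.05865
n = 0.3518 / 0.05865 = 6.00 ≈ 6 → MgSO4·6H2O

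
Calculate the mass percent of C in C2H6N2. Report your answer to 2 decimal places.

Molar mass = 2(12.01) + 6(1.008) + 2(14.01) = 58.088 g/mol
Mass of C per mole = 2 × 12.01 = 24.020 g
% C = 24.020 / 58.088 × 100 = 41.35%

41.35%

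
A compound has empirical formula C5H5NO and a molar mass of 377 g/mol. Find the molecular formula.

Empirical-formula mass = 95.10 g/mol
n = 377 / 95.10 = 3.96 ≈ 4
Molecular formula = (C5H5NO)4 = C20H20N4O4

C20H20N4O4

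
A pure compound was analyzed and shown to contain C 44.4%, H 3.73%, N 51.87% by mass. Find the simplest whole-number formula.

Assume 100 g: 44.4 g C, 3.73 g H, 51.87 g N.
C: 44.4 g ÷ 12.01 g/mol = 3.697 mol
H: 3.73 g ÷ 1.008 g/mol = 3.7 mol
N: 51.87 g ÷ 14.01 g/mol = 3.702 mol
Divide by the smallest (3.697 mol C): C 1.000, H 1.001, N 1.001
≈ 1:1:1 → CHN

CHN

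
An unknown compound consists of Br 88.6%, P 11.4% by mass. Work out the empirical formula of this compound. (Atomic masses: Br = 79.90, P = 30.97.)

Br3P

Assume 100 g: 88.6 g Br, 11.4 g P.
Moles — Br: 88.6 / 79.90 = 1.109 mol; P: 11.4 / 30.97 = 0.3681 mol
Ratios (÷ 0.3681): Br 3.012, P 1.000
≈ 3:1 → Br3P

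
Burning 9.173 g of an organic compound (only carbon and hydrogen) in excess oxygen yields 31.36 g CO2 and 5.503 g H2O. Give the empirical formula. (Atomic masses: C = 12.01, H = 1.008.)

C7H6

mol C = 31.36 / 44.01 = 0.7126; mass C = 0.7126 × 12.01 = 8.558 g
mol H = 2 × (5.503 / 18.02) = 0.6108; mass H = 0.6108 × 1.008 = 0.6157 g
Divide by the smallest (0.6108 mol H): C 1.167, H 1.000
Multiply by 6: C 7.00, H 6.00 → C7H6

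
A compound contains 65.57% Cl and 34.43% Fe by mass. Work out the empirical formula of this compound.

Assume 100 g: 65.57 g Cl, 34.43 g Fe.
Cl: 65.57 g ÷ 35.45 g/mol = 1.85 mol
Fe: 34.43 g ÷ 55.85 g/mol = 0.6165 mol
Smallest is Fe at 0.6165 mol; normalising gives Cl 3.000, Fe 1.000
Ratio ≈ 3:1, so the empirical formula is Cl3Fe

Cl3Fe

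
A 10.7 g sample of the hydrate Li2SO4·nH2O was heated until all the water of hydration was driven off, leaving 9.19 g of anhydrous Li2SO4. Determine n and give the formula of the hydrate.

Li2SO4·H2O

Mass of water lost = 10.7 − 9.19 = 1.51 g → 1.51 / 18.02 = 0.0838 mol H2O
Molar mass of Li2SO4 = 109.95 g/mol → mol Li2SO4 = 9.19 / 109.95 = 0.08358
n = 0.0838 / 0.08358 = 1.00 ≈ 1 → Li2SO4·H2O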